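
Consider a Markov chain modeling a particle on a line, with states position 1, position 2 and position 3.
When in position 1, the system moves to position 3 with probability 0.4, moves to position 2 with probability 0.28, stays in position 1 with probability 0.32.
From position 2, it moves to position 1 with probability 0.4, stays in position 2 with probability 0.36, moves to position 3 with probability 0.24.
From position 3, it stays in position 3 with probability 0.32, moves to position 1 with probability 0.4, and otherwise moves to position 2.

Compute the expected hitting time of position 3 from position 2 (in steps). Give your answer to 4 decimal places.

Let t(s) be the expected number of steps to first reach position 3 from state s, with t(position 3) = 0. Conditioning on the first step:
t(position 1) = 1 + 0.32·t(position 1) + 0.28·t(position 2)
t(position 2) = 1 + 0.4·t(position 1) + 0.36·t(position 2)
Solving: t(position 1) = 2.8465, t(position 2) = 3.3416.
Expected steps from position 2 to position 3: 3.3416.

3.3416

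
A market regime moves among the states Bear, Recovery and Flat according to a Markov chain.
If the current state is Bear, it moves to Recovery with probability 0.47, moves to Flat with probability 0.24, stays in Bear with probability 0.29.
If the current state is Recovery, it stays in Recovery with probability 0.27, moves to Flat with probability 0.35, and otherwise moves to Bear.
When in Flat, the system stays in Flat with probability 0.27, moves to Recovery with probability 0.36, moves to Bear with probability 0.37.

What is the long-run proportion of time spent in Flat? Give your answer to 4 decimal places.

Let the stationary distribution be π with π = πP and π_1 + π_2 + π_3 = 1.
π_1 = 0.29·π_1 + 0.38·π_2 + 0.37·π_3
π_2 = 0.47·π_1 + 0.27·π_2 + 0.36·π_3
Solving with the normalization constraint gives π = (0.3460, 0.3652, 0.2888).
So the stationary probability of Flat is 0.2888.

0.2888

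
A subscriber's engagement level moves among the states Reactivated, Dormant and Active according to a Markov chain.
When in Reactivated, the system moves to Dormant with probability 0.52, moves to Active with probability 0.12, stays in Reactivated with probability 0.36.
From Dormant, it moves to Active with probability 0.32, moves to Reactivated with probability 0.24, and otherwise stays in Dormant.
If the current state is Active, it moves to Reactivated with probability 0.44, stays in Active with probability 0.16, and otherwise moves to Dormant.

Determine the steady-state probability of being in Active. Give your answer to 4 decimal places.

Let the stationary distribution be π with π = πP and π_1 + π_2 + π_3 = 1.
π_1 = 0.36·π_1 + 0.24·π_2 + 0.44·π_3
π_2 = 0.52·π_1 + 0.44·π_2 + 0.4·π_3
Solving with the normalization constraint gives π = (0.3228, 0.4570, 0.2202).
So the stationary probability of Active is 0.2202.

0.2202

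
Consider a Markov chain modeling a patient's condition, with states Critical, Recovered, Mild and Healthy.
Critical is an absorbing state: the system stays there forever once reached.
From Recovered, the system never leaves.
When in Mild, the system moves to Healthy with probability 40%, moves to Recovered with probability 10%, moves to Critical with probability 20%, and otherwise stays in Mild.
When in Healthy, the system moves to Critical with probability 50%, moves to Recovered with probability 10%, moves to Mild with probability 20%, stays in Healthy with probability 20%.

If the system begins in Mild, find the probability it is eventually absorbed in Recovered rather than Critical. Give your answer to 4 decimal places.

0.2500

Let h(s) be the probability of absorption at Recovered starting from transient state s. Then h(Recovered) = 1 and h(Critical) = 0. By first-step analysis:
h(Mild) = 0.2·0 + 0.1·1 + 0.3·h(Mild) + 0.4·h(Healthy)
h(Healthy) = 0.5·0 + 0.1·1 + 0.2·h(Mild) + 0.2·h(Healthy)
Solving: h(Mild) = 0.2500, h(Healthy) = 0.1875.
Starting from Mild, the probability is 0.2500.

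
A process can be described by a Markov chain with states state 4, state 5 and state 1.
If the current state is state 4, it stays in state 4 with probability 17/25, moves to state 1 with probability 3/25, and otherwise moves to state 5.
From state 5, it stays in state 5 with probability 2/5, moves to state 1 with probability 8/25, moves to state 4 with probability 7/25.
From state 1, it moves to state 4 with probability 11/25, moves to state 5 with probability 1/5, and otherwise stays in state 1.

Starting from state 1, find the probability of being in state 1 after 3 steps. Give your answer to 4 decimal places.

0.2271

Propagate the distribution vector 3 steps from state 1.
After 0 steps: (0.0000, 0.0000, 1.0000)
After 1 step: (0.4400, 0.2000, 0.3600)
After 2 steps: (0.5136, 0.2400, 0.2464)
After 3 steps: (0.5249, 0.2480, 0.2271)
P(in state 1 after 3 steps) = 0.2271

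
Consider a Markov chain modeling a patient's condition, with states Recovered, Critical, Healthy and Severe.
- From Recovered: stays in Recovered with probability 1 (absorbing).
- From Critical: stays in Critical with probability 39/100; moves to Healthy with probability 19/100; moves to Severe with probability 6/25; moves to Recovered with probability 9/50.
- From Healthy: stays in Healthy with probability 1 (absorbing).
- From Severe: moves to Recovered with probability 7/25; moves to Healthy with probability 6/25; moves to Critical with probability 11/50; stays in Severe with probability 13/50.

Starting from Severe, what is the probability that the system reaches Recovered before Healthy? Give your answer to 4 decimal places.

0.5278

Let h(s) be the probability of absorption at Recovered starting from transient state s. Then h(Recovered) = 1 and h(Healthy) = 0. By first-step analysis:
h(Critical) = 0.18·1 + 0.39·h(Critical) + 0.19·0 + 0.24·h(Severe)
h(Severe) = 0.28·1 + 0.22·h(Critical) + 0.24·0 + 0.26·h(Severe)
Solving: h(Critical) = 0.5028, h(Severe) = 0.5278.
Starting from Severe, the probability is 0.5278.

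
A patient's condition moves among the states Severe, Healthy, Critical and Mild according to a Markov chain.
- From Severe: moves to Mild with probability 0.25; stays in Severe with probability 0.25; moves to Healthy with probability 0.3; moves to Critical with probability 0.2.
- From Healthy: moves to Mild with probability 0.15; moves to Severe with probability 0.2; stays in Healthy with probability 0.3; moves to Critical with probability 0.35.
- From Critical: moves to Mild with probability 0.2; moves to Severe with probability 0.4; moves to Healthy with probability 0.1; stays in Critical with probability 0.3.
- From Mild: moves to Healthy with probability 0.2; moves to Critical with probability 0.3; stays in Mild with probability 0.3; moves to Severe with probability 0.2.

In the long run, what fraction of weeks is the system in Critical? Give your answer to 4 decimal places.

Let the stationary distribution be π with π = πP and π_1 + π_2 + π_3 + π_4 = 1.
π_1 = 0.25·π_1 + 0.2·π_2 + 0.4·π_3 + 0.2·π_4
π_2 = 0.3·π_1 + 0.3·π_2 + 0.1·π_3 + 0.2·π_4
π_3 = 0.2·π_1 + 0.35·π_2 + 0.3·π_3 + 0.3·π_4
Solving with the normalization constraint gives π = (0.2703, 0.2207, 0.2840, 0.2250).
So the stationary probability of Critical is 0.2840.

0.2840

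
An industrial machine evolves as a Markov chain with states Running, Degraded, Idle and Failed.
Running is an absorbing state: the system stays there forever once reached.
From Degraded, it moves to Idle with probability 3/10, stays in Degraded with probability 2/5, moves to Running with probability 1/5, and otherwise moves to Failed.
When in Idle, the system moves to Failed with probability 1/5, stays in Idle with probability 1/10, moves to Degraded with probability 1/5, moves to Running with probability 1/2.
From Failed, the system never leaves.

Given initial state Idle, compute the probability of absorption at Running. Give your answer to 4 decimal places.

Let h(s) be the probability of absorption at Running starting from transient state s. Then h(Running) = 1 and h(Failed) = 0. By first-step analysis:
h(Degraded) = 0.2·1 + 0.4·h(Degraded) + 0.3·h(Idle) + 0.1·0
h(Idle) = 0.5·1 + 0.2·h(Degraded) + 0.1·h(Idle) + 0.2·0
Solving: h(Degraded) = 0.6875, h(Idle) = 0.7083.
Starting from Idle, the probability is 0.7083.

0.7083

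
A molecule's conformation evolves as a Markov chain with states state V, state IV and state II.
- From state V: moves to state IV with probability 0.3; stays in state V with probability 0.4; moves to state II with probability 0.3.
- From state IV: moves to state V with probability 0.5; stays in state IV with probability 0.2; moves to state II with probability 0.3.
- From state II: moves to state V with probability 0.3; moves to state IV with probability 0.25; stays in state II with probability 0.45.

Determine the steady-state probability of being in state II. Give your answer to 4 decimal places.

Let the stationary distribution be π with π = πP and π_1 + π_2 + π_3 = 1.
π_1 = 0.4·π_1 + 0.5·π_2 + 0.3·π_3
π_2 = 0.3·π_1 + 0.2·π_2 + 0.25·π_3
Solving with the normalization constraint gives π = (0.3904, 0.2567, 0.3529).
So the stationary probability of state II is 0.3529.

0.3529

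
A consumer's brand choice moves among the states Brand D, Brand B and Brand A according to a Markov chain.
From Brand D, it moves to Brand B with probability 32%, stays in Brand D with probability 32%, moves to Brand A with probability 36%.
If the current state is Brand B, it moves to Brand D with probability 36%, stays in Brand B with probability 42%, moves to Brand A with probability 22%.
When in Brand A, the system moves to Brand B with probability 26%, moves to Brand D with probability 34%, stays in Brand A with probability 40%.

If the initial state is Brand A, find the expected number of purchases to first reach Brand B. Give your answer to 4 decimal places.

Let t(s) be the expected number of purchases to first reach Brand B from state s, with t(Brand B) = 0. Conditioning on the first purchase:
t(Brand D) = 1 + 0.32·t(Brand D) + 0.36·t(Brand A)
t(Brand A) = 1 + 0.34·t(Brand D) + 0.4·t(Brand A)
Solving: t(Brand D) = 3.3613, t(Brand A) = 3.5714.
Expected purchases from Brand A to Brand B: 3.5714.

3.5714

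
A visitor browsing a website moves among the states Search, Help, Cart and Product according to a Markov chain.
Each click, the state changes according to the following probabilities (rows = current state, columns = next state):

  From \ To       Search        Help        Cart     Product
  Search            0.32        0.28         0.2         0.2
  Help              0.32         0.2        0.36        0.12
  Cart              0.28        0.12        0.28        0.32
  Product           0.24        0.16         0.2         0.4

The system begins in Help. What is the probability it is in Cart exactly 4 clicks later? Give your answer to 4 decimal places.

0.2510

Propagate the distribution vector 4 clicks from Help.
After 0 clicks: (0.0000, 1.0000, 0.0000, 0.0000)
After 1 click: (0.3200, 0.2000, 0.3600, 0.1200)
After 2 clicks: (0.2960, 0.1920, 0.2608, 0.2512)
After 3 clicks: (0.2895, 0.1928, 0.2516, 0.2662)
After 4 clicks: (0.2886, 0.1924, 0.2510, 0.2680)
P(in Cart after 4 clicks) = 0.2510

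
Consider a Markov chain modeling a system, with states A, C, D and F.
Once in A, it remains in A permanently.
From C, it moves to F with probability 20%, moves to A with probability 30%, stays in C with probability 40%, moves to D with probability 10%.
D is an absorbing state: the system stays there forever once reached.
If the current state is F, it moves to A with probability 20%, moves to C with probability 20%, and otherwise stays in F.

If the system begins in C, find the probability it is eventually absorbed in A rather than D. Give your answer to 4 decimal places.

Let h(s) be the probability of absorption at A starting from transient state s. Then h(A) = 1 and h(D) = 0. By first-step analysis:
h(C) = 0.3·1 + 0.4·h(C) + 0.1·0 + 0.2·h(F)
h(F) = 0.2·1 + 0.2·h(C) + 0.6·h(F)
Solving: h(C) = 0.8000, h(F) = 0.9000.
Starting from C, the probability is 0.8000.

0.8000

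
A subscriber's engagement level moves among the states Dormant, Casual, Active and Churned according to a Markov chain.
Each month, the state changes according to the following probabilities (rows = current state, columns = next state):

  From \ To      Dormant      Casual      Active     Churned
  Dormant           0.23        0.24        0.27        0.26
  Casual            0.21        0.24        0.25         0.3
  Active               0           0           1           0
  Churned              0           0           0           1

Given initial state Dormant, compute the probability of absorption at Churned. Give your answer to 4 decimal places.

Let h(s) be the probability of absorption at Churned starting from transient state s. Then h(Churned) = 1 and h(Active) = 0. By first-step analysis:
h(Dormant) = 0.23·h(Dormant) + 0.24·h(Casual) + 0.27·0 + 0.26·1
h(Casual) = 0.21·h(Dormant) + 0.24·h(Casual) + 0.25·0 + 0.3·1
Solving: h(Dormant) = 0.5041, h(Casual) = 0.5340.
Starting from Dormant, the probability is 0.5041.

0.5041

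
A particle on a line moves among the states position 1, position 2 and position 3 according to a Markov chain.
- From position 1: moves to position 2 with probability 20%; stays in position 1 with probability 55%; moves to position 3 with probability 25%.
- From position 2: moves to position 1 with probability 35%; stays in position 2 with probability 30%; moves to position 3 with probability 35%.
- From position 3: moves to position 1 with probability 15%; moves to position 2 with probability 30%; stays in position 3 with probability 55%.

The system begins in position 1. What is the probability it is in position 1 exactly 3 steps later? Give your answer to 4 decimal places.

0.3630

Propagate the distribution vector 3 steps from position 1.
After 0 steps: (1.0000, 0.0000, 0.0000)
After 1 step: (0.5500, 0.2000, 0.2500)
After 2 steps: (0.4100, 0.2450, 0.3450)
After 3 steps: (0.3630, 0.2590, 0.3780)
P(in position 1 after 3 steps) = 0.3630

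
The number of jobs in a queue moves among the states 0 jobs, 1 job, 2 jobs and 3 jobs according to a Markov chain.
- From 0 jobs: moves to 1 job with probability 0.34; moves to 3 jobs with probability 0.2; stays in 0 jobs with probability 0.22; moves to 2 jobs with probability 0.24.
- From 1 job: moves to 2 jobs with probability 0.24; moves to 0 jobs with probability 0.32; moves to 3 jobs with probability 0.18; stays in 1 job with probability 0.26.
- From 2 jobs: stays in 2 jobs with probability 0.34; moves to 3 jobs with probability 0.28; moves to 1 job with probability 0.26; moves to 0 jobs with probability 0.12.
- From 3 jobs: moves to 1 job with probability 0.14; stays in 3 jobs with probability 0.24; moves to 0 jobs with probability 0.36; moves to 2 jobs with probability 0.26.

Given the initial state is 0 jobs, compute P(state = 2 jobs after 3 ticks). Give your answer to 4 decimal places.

0.2712

Propagate the distribution vector 3 ticks from 0 jobs.
After 0 ticks: (1.0000, 0.0000, 0.0000, 0.0000)
After 1 tick: (0.2200, 0.3400, 0.2400, 0.2000)
After 2 ticks: (0.2580, 0.2536, 0.2680, 0.2204)
After 3 ticks: (0.2494, 0.2542, 0.2712, 0.2252)
P(in 2 jobs after 3 ticks) = 0.2712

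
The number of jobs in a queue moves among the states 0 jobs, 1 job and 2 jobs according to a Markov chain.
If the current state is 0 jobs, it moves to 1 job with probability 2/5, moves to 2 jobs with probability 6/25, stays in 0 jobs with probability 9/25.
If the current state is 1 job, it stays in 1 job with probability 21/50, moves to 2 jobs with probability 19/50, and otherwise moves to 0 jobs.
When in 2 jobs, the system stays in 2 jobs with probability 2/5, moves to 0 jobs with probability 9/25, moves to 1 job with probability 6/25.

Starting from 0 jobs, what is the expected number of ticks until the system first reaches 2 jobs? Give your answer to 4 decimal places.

Let t(s) be the expected number of ticks to first reach 2 jobs from state s, with t(2 jobs) = 0. Conditioning on the first tick:
t(0 jobs) = 1 + 0.36·t(0 jobs) + 0.4·t(1 job)
t(1 job) = 1 + 0.2·t(0 jobs) + 0.42·t(1 job)
Solving: t(0 jobs) = 3.3654, t(1 job) = 2.8846.
Expected ticks from 0 jobs to 2 jobs: 3.3654.

3.3654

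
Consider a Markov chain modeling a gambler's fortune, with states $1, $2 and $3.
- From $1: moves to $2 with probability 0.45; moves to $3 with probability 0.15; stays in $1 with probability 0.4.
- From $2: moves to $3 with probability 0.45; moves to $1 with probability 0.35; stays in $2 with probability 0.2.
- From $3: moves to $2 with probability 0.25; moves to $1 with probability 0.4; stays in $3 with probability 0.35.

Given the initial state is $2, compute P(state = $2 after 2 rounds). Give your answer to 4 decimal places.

Sum over the intermediate state after 1 round:
P = P($2→$1)·P($1→$2) + P($2→$2)·P($2→$2) + P($2→$3)·P($3→$2)
  = 0.35×0.45 + 0.2×0.2 + 0.45×0.25
  = 0.1575 + 0.0400 + 0.1125 = 0.3100

0.3100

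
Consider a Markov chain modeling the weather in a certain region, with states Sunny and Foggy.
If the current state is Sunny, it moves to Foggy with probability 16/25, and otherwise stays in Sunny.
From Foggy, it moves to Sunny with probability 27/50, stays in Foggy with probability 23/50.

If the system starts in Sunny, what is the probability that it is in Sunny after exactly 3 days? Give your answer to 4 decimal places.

Propagate the distribution vector 3 days from Sunny.
After 0 days: (1.0000, 0.0000)
After 1 day: (0.3600, 0.6400)
After 2 days: (0.4752, 0.5248)
After 3 days: (0.4545, 0.5455)
P(in Sunny after 3 days) = 0.4545

0.4545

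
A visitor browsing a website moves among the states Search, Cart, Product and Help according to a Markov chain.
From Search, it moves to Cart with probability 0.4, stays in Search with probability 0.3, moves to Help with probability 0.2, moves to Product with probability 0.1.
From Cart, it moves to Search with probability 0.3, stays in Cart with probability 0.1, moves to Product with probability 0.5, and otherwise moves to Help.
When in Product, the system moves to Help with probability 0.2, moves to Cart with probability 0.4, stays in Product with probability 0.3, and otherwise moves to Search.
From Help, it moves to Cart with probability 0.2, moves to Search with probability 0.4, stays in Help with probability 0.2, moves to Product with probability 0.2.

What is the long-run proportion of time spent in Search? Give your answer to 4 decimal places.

Let the stationary distribution be π with π = πP and π_1 + π_2 + π_3 + π_4 = 1.
π_1 = 0.3·π_1 + 0.3·π_2 + 0.1·π_3 + 0.4·π_4
π_2 = 0.4·π_1 + 0.1·π_2 + 0.4·π_3 + 0.2·π_4
π_3 = 0.1·π_1 + 0.5·π_2 + 0.3·π_3 + 0.2·π_4
Solving with the normalization constraint gives π = (0.2598, 0.2813, 0.2871, 0.1719).
So the stationary probability of Search is 0.2598.

0.2598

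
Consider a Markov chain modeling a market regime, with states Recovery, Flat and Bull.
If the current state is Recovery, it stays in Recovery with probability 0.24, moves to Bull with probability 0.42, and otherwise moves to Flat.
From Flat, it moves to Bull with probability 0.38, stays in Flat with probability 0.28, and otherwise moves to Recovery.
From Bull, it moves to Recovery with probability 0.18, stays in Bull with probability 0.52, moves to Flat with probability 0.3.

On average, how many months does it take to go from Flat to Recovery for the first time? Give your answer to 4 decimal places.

Let t(s) be the expected number of months to first reach Recovery from state s, with t(Recovery) = 0. Conditioning on the first month:
t(Flat) = 1 + 0.28·t(Flat) + 0.38·t(Bull)
t(Bull) = 1 + 0.3·t(Flat) + 0.52·t(Bull)
Solving: t(Flat) = 3.7133, t(Bull) = 4.4041.
Expected months from Flat to Recovery: 3.7133.

3.7133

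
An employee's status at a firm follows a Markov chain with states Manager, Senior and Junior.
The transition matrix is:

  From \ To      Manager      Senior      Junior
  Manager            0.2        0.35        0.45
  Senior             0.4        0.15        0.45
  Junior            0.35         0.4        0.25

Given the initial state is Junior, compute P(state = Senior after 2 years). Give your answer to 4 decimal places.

0.2825

Sum over the intermediate state after 1 year:
P = P(Junior→Manager)·P(Manager→Senior) + P(Junior→Senior)·P(Senior→Senior) + P(Junior→Junior)·P(Junior→Senior)
  = 0.35×0.35 + 0.4×0.15 + 0.25×0.4
  = 0.1225 + 0.0600 + 0.1000 = 0.2825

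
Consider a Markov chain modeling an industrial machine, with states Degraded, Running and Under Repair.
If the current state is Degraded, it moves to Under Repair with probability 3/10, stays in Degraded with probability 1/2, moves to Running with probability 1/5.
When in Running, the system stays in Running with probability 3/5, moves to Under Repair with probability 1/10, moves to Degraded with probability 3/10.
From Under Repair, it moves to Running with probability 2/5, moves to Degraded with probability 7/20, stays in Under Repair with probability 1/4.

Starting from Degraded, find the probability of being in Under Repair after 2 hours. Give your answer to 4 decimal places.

Sum over the intermediate state after 1 hour:
P = P(Degraded→Degraded)·P(Degraded→Under Repair) + P(Degraded→Running)·P(Running→Under Repair) + P(Degraded→Under Repair)·P(Under Repair→Under Repair)
  = 0.5×0.3 + 0.2×0.1 + 0.3×0.25
  = 0.1500 + 0.0200 + 0.0750 = 0.2450

0.2450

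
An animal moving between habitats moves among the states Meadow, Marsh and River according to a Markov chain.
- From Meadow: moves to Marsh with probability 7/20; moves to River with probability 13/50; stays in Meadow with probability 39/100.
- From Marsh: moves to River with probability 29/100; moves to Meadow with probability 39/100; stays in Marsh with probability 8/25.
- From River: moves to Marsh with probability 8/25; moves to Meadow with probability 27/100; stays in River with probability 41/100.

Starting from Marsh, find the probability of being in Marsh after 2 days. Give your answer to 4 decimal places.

Sum over the intermediate state after 1 day:
P = P(Marsh→Meadow)·P(Meadow→Marsh) + P(Marsh→Marsh)·P(Marsh→Marsh) + P(Marsh→River)·P(River→Marsh)
  = 0.39×0.35 + 0.32×0.32 + 0.29×0.32
  = 0.1365 + 0.1024 + 0.0928 = 0.3317

0.3317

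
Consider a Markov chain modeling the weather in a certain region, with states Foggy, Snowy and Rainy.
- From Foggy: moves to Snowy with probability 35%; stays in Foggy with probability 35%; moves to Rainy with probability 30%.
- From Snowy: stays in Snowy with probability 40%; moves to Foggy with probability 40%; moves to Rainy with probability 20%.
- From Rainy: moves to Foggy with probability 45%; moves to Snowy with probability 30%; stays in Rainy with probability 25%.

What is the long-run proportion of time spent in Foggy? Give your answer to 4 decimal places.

0.3929

Let the stationary distribution be π with π = πP and π_1 + π_2 + π_3 = 1.
π_1 = 0.35·π_1 + 0.4·π_2 + 0.45·π_3
π_2 = 0.35·π_1 + 0.4·π_2 + 0.3·π_3
Solving with the normalization constraint gives π = (0.3929, 0.3552, 0.2519).
So the stationary probability of Foggy is 0.3929.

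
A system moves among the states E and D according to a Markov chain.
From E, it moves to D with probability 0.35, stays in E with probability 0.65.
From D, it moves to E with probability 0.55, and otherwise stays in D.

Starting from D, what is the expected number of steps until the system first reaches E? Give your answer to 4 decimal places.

1.8182

Let t(s) be the expected number of steps to first reach E from state s, with t(E) = 0. Conditioning on the first step:
t(D) = 1 + 0.45·t(D)
Solving: t(D) = 1.8182.
Expected steps from D to E: 1.8182.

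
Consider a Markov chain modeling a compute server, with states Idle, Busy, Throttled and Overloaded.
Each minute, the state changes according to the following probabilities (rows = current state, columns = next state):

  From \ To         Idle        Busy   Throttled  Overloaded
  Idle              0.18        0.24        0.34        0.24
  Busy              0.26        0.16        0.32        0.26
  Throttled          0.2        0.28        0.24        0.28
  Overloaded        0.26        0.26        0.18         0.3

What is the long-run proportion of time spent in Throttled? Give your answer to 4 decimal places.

0.2653

Let the stationary distribution be π with π = πP and π_1 + π_2 + π_3 + π_4 = 1.
π_1 = 0.18·π_1 + 0.26·π_2 + 0.2·π_3 + 0.26·π_4
π_2 = 0.24·π_1 + 0.16·π_2 + 0.28·π_3 + 0.26·π_4
π_3 = 0.34·π_1 + 0.32·π_2 + 0.24·π_3 + 0.18·π_4
Solving with the normalization constraint gives π = (0.2260, 0.2371, 0.2653, 0.2717).
So the stationary probability of Throttled is 0.2653.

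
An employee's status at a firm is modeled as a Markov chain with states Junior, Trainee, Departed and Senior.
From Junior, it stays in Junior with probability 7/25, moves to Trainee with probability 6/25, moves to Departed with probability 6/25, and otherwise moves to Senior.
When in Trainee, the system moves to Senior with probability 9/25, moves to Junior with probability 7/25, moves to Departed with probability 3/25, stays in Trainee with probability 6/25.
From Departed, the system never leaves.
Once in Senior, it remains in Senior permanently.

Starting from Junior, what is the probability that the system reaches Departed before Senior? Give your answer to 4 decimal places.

0.4400

Let h(s) be the probability of absorption at Departed starting from transient state s. Then h(Departed) = 1 and h(Senior) = 0. By first-step analysis:
h(Junior) = 0.28·h(Junior) + 0.24·h(Trainee) + 0.24·1 + 0.24·0
h(Trainee) = 0.28·h(Junior) + 0.24·h(Trainee) + 0.12·1 + 0.36·0
Solving: h(Junior) = 0.4400, h(Trainee) = 0.3200.
Starting from Junior, the probability is 0.4400.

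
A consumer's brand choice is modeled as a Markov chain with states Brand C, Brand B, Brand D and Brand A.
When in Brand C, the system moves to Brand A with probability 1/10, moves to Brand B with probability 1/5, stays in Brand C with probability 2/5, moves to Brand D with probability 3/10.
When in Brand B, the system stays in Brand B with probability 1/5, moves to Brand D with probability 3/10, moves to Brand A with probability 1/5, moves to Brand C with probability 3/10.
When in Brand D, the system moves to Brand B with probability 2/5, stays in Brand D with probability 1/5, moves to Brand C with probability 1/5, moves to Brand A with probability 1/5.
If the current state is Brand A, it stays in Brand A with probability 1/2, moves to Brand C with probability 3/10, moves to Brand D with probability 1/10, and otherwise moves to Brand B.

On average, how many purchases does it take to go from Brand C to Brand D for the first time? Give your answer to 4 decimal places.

Let t(s) be the expected number of purchases to first reach Brand D from state s, with t(Brand D) = 0. Conditioning on the first purchase:
t(Brand C) = 1 + 0.4·t(Brand C) + 0.2·t(Brand B) + 0.1·t(Brand A)
t(Brand B) = 1 + 0.3·t(Brand C) + 0.2·t(Brand B) + 0.2·t(Brand A)
t(Brand A) = 1 + 0.3·t(Brand C) + 0.1·t(Brand B) + 0.5·t(Brand A)
Solving: t(Brand C) = 3.8365, t(Brand B) = 3.9623, t(Brand A) = 5.0943.
Expected purchases from Brand C to Brand D: 3.8365.

3.8365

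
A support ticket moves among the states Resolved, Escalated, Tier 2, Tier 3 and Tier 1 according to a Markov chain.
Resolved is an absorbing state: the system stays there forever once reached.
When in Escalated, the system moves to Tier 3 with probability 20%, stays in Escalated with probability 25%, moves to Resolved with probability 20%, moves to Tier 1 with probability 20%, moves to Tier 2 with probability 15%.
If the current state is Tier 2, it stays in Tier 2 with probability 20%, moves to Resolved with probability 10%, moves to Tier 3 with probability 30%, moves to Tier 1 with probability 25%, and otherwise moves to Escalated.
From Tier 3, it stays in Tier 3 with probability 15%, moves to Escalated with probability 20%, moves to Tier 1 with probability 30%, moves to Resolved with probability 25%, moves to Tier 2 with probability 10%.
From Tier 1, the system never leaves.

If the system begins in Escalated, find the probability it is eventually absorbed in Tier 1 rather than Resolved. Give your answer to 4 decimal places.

0.5381

Let h(s) be the probability of absorption at Tier 1 starting from transient state s. Then h(Tier 1) = 1 and h(Resolved) = 0. By first-step analysis:
h(Escalated) = 0.2·0 + 0.25·h(Escalated) + 0.15·h(Tier 2) + 0.2·h(Tier 3) + 0.2·1
h(Tier 2) = 0.1·0 + 0.15·h(Escalated) + 0.2·h(Tier 2) + 0.3·h(Tier 3) + 0.25·1
h(Tier 3) = 0.25·0 + 0.2·h(Escalated) + 0.1·h(Tier 2) + 0.15·h(Tier 3) + 0.3·1
Solving: h(Escalated) = 0.5381, h(Tier 2) = 0.6206, h(Tier 3) = 0.5526.
Starting from Escalated, the probability is 0.5381.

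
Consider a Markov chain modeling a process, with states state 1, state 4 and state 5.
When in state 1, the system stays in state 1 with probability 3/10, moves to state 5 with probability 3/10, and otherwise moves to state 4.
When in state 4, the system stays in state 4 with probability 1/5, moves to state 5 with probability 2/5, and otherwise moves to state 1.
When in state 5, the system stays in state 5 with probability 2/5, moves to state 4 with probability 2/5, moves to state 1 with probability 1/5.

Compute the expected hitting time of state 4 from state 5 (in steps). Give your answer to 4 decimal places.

Let t(s) be the expected number of steps to first reach state 4 from state s, with t(state 4) = 0. Conditioning on the first step:
t(state 1) = 1 + 0.3·t(state 1) + 0.3·t(state 5)
t(state 5) = 1 + 0.2·t(state 1) + 0.4·t(state 5)
Solving: t(state 1) = 2.5000, t(state 5) = 2.5000.
Expected steps from state 5 to state 4: 2.5000.

2.5000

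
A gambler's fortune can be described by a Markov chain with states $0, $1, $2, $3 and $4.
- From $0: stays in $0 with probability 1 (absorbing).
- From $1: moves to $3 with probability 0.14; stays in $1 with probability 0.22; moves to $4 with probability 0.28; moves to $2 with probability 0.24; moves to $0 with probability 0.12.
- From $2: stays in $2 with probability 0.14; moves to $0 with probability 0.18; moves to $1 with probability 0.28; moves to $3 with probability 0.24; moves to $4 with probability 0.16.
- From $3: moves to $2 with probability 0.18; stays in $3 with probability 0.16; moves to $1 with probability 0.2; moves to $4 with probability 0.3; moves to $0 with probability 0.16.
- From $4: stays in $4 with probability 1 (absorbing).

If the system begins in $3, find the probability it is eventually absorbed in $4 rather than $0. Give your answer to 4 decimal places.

Let h(s) be the probability of absorption at $4 starting from transient state s. Then h($4) = 1 and h($0) = 0. By first-step analysis:
h($1) = 0.12·0 + 0.22·h($1) + 0.24·h($2) + 0.14·h($3) + 0.28·1
h($2) = 0.18·0 + 0.28·h($1) + 0.14·h($2) + 0.24·h($3) + 0.16·1
h($3) = 0.16·0 + 0.2·h($1) + 0.18·h($2) + 0.16·h($3) + 0.3·1
Solving: h($1) = 0.6498, h($2) = 0.5748, h($3) = 0.6350.
Starting from $3, the probability is 0.6350.

0.6350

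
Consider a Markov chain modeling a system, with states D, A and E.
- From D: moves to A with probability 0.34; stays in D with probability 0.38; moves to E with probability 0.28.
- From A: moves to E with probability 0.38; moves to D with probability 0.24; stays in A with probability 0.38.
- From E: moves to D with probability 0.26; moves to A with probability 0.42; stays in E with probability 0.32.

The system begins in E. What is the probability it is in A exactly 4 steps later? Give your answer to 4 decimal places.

0.3818

Propagate the distribution vector 4 steps from E.
After 0 steps: (0.0000, 0.0000, 1.0000)
After 1 step: (0.2600, 0.4200, 0.3200)
After 2 steps: (0.2828, 0.3824, 0.3348)
After 3 steps: (0.2863, 0.3821, 0.3316)
After 4 steps: (0.2867, 0.3818, 0.3315)
P(in A after 4 steps) = 0.3818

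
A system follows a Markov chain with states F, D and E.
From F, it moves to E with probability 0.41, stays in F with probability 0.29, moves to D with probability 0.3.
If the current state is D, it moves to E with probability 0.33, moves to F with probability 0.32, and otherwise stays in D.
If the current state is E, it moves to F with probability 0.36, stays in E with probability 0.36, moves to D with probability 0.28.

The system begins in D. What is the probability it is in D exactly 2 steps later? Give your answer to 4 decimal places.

Sum over the intermediate state after 1 step:
P = P(D→F)·P(F→D) + P(D→D)·P(D→D) + P(D→E)·P(E→D)
  = 0.32×0.3 + 0.35×0.35 + 0.33×0.28
  = 0.0960 + 0.1225 + 0.0924 = 0.3109

0.3109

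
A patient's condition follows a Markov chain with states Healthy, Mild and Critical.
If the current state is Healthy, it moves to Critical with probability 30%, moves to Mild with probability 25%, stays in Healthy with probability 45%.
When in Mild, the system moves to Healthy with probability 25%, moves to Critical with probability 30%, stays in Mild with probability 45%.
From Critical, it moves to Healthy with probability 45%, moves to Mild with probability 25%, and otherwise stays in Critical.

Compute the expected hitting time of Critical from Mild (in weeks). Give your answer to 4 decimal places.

Let t(s) be the expected number of weeks to first reach Critical from state s, with t(Critical) = 0. Conditioning on the first week:
t(Healthy) = 1 + 0.45·t(Healthy) + 0.25·t(Mild)
t(Mild) = 1 + 0.25·t(Healthy) + 0.45·t(Mild)
Solving: t(Healthy) = 3.3333, t(Mild) = 3.3333.
Expected weeks from Mild to Critical: 3.3333.

3.3333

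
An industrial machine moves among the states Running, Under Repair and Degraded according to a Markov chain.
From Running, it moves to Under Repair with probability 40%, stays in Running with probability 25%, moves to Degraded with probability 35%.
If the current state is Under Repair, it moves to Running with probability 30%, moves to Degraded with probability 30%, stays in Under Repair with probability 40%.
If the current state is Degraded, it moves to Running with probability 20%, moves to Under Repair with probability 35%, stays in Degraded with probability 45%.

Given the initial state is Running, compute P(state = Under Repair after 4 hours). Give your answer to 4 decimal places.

Propagate the distribution vector 4 hours from Running.
After 0 hours: (1.0000, 0.0000, 0.0000)
After 1 hour: (0.2500, 0.4000, 0.3500)
After 2 hours: (0.2525, 0.3825, 0.3650)
After 3 hours: (0.2509, 0.3818, 0.3674)
After 4 hours: (0.2507, 0.3816, 0.3677)
P(in Under Repair after 4 hours) = 0.3816

0.3816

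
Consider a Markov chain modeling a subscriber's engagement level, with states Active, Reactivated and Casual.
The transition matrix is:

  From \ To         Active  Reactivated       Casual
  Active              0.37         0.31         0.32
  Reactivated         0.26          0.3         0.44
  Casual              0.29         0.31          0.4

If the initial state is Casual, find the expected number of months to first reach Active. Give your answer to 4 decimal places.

3.5614

Let t(s) be the expected number of months to first reach Active from state s, with t(Active) = 0. Conditioning on the first month:
t(Reactivated) = 1 + 0.3·t(Reactivated) + 0.44·t(Casual)
t(Casual) = 1 + 0.31·t(Reactivated) + 0.4·t(Casual)
Solving: t(Reactivated) = 3.6671, t(Casual) = 3.5614.
Expected months from Casual to Active: 3.5614.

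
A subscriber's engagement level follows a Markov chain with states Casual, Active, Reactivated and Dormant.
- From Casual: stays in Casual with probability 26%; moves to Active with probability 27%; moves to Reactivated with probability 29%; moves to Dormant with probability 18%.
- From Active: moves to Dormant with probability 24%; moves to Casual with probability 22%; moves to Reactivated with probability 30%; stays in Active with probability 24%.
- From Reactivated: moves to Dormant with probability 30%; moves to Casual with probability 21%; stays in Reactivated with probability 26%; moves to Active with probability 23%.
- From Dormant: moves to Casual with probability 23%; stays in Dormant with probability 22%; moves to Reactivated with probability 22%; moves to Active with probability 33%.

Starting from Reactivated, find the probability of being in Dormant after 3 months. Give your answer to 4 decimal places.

0.2373

Propagate the distribution vector 3 months from Reactivated.
After 0 months: (0.0000, 0.0000, 1.0000, 0.0000)
After 1 month: (0.2100, 0.2300, 0.2600, 0.3000)
After 2 months: (0.2288, 0.2707, 0.2635, 0.2370)
After 3 months: (0.2289, 0.2656, 0.2682, 0.2373)
P(in Dormant after 3 months) = 0.2373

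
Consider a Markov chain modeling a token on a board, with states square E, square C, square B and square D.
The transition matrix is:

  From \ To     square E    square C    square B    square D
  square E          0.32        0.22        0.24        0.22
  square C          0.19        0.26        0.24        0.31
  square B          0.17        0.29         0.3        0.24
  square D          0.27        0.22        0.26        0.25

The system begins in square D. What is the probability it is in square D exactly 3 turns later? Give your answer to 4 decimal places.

Propagate the distribution vector 3 turns from square D.
After 0 turns: (0.0000, 0.0000, 0.0000, 1.0000)
After 1 turn: (0.2700, 0.2200, 0.2600, 0.2500)
After 2 turns: (0.2399, 0.2470, 0.2606, 0.2525)
After 3 turns: (0.2362, 0.2481, 0.2607, 0.2550)
P(in square D after 3 turns) = 0.2550

0.2550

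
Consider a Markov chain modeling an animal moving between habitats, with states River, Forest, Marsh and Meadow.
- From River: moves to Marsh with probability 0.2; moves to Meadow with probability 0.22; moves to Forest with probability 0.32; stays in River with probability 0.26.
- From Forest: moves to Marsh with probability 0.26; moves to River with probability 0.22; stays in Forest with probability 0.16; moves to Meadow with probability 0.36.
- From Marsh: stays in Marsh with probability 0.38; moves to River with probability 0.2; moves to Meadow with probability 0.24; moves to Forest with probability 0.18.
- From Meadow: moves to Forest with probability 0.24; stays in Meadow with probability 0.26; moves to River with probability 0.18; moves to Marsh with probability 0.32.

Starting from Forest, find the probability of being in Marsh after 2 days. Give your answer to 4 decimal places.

Propagate the distribution vector 2 days from Forest.
After 0 days: (0.0000, 1.0000, 0.0000, 0.0000)
After 1 day: (0.2200, 0.1600, 0.2600, 0.3600)
After 2 days: (0.2092, 0.2292, 0.2996, 0.2620)
P(in Marsh after 2 days) = 0.2996

0.2996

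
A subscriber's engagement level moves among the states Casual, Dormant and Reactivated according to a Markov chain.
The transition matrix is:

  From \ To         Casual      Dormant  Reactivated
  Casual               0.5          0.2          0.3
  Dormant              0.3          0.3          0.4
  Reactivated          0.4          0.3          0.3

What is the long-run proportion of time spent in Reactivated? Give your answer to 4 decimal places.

Let the stationary distribution be π with π = πP and π_1 + π_2 + π_3 = 1.
π_1 = 0.5·π_1 + 0.3·π_2 + 0.4·π_3
π_2 = 0.2·π_1 + 0.3·π_2 + 0.3·π_3
Solving with the normalization constraint gives π = (0.4157, 0.2584, 0.3258).
So the stationary probability of Reactivated is 0.3258.

0.3258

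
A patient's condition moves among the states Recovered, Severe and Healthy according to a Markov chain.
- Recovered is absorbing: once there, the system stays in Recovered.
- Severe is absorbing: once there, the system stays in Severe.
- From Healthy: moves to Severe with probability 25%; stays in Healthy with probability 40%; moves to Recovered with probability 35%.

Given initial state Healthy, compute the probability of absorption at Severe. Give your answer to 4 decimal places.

Let h(s) be the probability of absorption at Severe starting from transient state s. Then h(Severe) = 1 and h(Recovered) = 0. By first-step analysis:
h(Healthy) = 0.35·0 + 0.25·1 + 0.4·h(Healthy)
Solving: h(Healthy) = 0.4167.
Starting from Healthy, the probability is 0.4167.

0.4167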